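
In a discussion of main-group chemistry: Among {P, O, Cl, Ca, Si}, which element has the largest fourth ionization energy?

Consider each +3 ion: P³⁺ still has 2 valence electrons; O³⁺ still has 3 valence electrons; Cl³⁺ still has 4 valence electrons; Ca³⁺ is already 1 electron into the core; Si³⁺ still has 1 valence electron.
Usually core removal costs more than valence removal, but here the competition is close: a tightly held n=2 valence electron can cost more to remove than an n=3 core electron, so the actual values have to decide it.
Valence configurations: P³⁺ [Ne]3s², O³⁺ [He]2s²2p¹, Cl³⁺ [Ne]3s²3p², Si³⁺ [Ne]3s¹.
Tabulated IE_4 (kJ/mol): P 4964, O 7469, Cl 5159, Ca 6491, Si 4356.
Putting it together, IE_4: Si < P < Cl < Ca < O.

O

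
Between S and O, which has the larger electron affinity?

S

O is in period 2, group 16; S is in period 3, group 16.
EA tends to increase across a period and decrease down a group, though the pattern is less regular than for IE or radius.
All are in group 16; the group trend (electron affinity increases up the group) applies, with the exception below.
Note the exception: S has a higher electron affinity than O, contrary to the simple trend — the compact 2p subshell of O repels the added electron more than S's larger 3p does.
For reference (kJ/mol): O 141, S 200.
So S has the larger electron affinity (S > O).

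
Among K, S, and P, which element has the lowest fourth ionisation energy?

IE_4 is the cost of taking one more electron from the +3 cation: K³⁺ is already 2 electrons into the core; S³⁺ still has 3 valence electrons; P³⁺ still has 2 valence electrons.
Breaking into a closed-shell core is much more expensive than removing a leftover valence electron — K has the largest IE_4 here.
Valence configurations: S³⁺ [Ne]3s²3p¹, P³⁺ [Ne]3s².
S³⁺ loses a lone 3p electron whereas P³⁺ must break into a filled 3s² pair, so IE_4(P) > IE_4(S) even though S has the higher nuclear charge.
Approximate IE_4 values (kJ/mol): K 5877, S 4556, P 4964.
Putting it together, IE_4: S < P < K.

S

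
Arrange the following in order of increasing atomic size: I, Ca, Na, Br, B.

Across a period the added protons contract the valence shell; down a group each new principal shell makes the atom larger.
Here both period and group differ, so the two effects have to be weighed against each other.
Br > B: period and group pull opposite ways; the down-group shift dominates (114 vs 85 pm).
I > Br: I sits below Br in group 17, so the down-group effect alone puts I larger.
Na > I: period and group pull opposite ways; the across-period shift dominates (155 vs 133 pm).
Ca > Na: the two effects oppose for this pair; the down-group effect wins (171 vs 155 pm).
Approximate values (pm): B 85, Na 155, Ca 171, Br 114, I 133.
So from smallest to largest: B < Br < I < Na < Ca.

B < Br < I < Na < Ca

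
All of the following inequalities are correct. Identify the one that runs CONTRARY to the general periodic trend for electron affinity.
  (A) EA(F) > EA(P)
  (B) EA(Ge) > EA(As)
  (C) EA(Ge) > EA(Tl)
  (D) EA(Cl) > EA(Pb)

The general trend: electron affinity increases across a period and decreases down a group.
(A) F (period 2, group 17) vs P (period 3, group 15): the stated order agrees with the simple trend.
(B) Ge (period 4, group 14) vs As (period 4, group 15): the stated order contradicts the simple trend.
(C) Ge (period 4, group 14) vs Tl (period 6, group 13): the stated order agrees with the simple trend.
(D) Cl (period 3, group 17) vs Pb (period 6, group 14): the stated order agrees with the simple trend.
The exception is (B): adding an electron to As's half-filled 4p³ is unfavourable, so Ge (4p²) has the more exothermic EA.

(B)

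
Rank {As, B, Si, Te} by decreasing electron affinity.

Te, Si, As, B

Electron affinity generally becomes more exothermic across a period toward the halogens and less exothermic down a group.
These sit on a diagonal, where the across-period and down-group effects partly cancel.
As > B: period and group pull opposite ways; the across-period shift dominates (78 vs 27 kJ/mol).
Si > As: the two effects oppose for this pair; the down-group effect wins (134 vs 78 kJ/mol).
Te > Si: period and group pull opposite ways; the across-period shift dominates (190 vs 134 kJ/mol).
Tabulated electron affinity (kJ/mol): B 27, Si 134, As 78, Te 190.
So from highest to lowest: Te > Si > As > B.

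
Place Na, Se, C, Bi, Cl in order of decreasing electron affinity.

C is in period 2, group 14; Na is in period 3, group 1; Cl is in period 3, group 17; Se is in period 4, group 16; Bi is in period 6, group 15.
Electron affinity generally becomes more exothermic across a period toward the halogens and less exothermic down a group.
Neither a single period nor a single group — weigh both effects.
Bi > Na: the two effects oppose for this pair; the across-period effect wins (91 vs 53 kJ/mol).
C > Bi: the two effects oppose for this pair; the down-group effect wins (122 vs 91 kJ/mol).
Se > C: period and group pull opposite ways; the across-period shift dominates (195 vs 122 kJ/mol).
Cl > Se: both effects reinforce here, so Cl is clearly the higher of the two.
For reference (kJ/mol): C 122, Na 53, Cl 349, Se 195, Bi 91.
So from highest to lowest: Cl > Se > C > Bi > Na.

Cl, Se, C, Bi, Na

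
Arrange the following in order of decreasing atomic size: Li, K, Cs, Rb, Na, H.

Cs, Rb, K, Na, Li, H

Radius decreases left→right (rising Z_eff, same n) and increases top→bottom (higher n).
All are in group 1, so atomic radius increases down the group.
So from largest to smallest: Cs > Rb > K > Na > Li > H.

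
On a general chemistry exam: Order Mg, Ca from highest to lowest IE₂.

The second ionization energy removes an electron from the +1 ion. For each element: Mg⁺ still has 1 valence electron; Ca⁺ still has 1 valence electron.
All are still removing valence electrons, so compare the +1 ions as you would atoms: IE_2 generally rises across a period (higher Z_eff) and falls down a group (larger shell), subject to the usual subshell exceptions.
Valence configurations: Mg⁺ [Ne]3s¹, Ca⁺ [Ar]4s¹.
Tabulated IE_2 (kJ/mol): Mg 1451, Ca 1145.
Overall IE_2 order: Ca < Mg.

Mg, Ca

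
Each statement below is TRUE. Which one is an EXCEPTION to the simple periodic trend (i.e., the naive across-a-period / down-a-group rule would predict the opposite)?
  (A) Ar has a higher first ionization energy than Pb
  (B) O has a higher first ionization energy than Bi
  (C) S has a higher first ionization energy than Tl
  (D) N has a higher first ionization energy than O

(D)

The general trend: first ionization energy increases across a period and decreases down a group.
(A) Ar (period 3, group 18) vs Pb (period 6, group 14): the stated order agrees with the simple trend.
(B) O (period 2, group 16) vs Bi (period 6, group 15): the stated order agrees with the simple trend.
(C) S (period 3, group 16) vs Tl (period 6, group 13): the stated order agrees with the simple trend.
(D) N (period 2, group 15) vs O (period 2, group 16): the stated order contradicts the simple trend.
The exception is (D): pairing an electron in O's 2p⁴ costs repulsion energy, so O ionizes more easily than half-filled N (2p³).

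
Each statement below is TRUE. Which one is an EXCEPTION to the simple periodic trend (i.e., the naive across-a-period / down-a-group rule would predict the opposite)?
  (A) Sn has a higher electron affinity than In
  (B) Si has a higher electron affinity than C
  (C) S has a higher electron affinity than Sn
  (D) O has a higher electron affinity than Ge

(B)

The general trend: electron affinity increases across a period and decreases down a group.
(A) Sn (period 5, group 14) vs In (period 5, group 13): the stated order agrees with the simple trend.
(B) Si (period 3, group 14) vs C (period 2, group 14): the stated order contradicts the simple trend.
(C) S (period 3, group 16) vs Sn (period 5, group 14): the stated order agrees with the simple trend.
(D) O (period 2, group 16) vs Ge (period 4, group 14): the stated order agrees with the simple trend.
The exception is (B): Si's larger, more diffuse 3p orbitals accept an added electron slightly more readily than C's compact 2p.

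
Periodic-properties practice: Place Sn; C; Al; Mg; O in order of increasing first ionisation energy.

C is in period 2, group 14; O is in period 2, group 16; Mg is in period 3, group 2; Al is in period 3, group 13; Sn is in period 5, group 14.
First ionization energy rises across a period (greater Z_eff holds electrons more tightly) and falls down a group (valence electrons are farther from the nucleus).
Neither a single period nor a single group — weigh both effects.
Sn > Al: period and group pull opposite ways; the across-period shift dominates (709 vs 578 kJ/mol).
Mg > Sn: the two effects oppose for this pair; the down-group effect wins (738 vs 709 kJ/mol).
C > Mg: both effects reinforce here, so C is clearly the higher of the two.
O > C: O lies to the right of C in period 2, so the across-period effect alone puts O higher.
Note the exception: Mg has a higher first ionization energy than Al, contrary to the simple trend — Al's single 3p electron is easier to remove than one from Mg's filled 3s².
For reference (kJ/mol): C 1086, O 1314, Mg 738, Al 578, Sn 709.
So from lowest to highest: Al < Sn < Mg < C < O.

Al < Sn < Mg < C < O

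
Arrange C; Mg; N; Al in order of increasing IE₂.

The second ionization energy removes an electron from the +1 ion. For each element: C⁺ still has 3 valence electrons; Mg⁺ still has 1 valence electron; N⁺ still has 4 valence electrons; Al⁺ still has 2 valence electrons.
All are still removing valence electrons, so compare the +1 ions as you would atoms: IE_2 generally rises across a period (higher Z_eff) and falls down a group (larger shell), subject to the usual subshell exceptions.
Valence configurations: C⁺ [He]2s²2p¹, Mg⁺ [Ne]3s¹, N⁺ [He]2s²2p², Al⁺ [Ne]3s².
Tabulated IE_2 (kJ/mol): C 2353, Mg 1451, N 2856, Al 1817.
Overall IE_2 order: Mg < Al < C < N.

Mg < Al < C < N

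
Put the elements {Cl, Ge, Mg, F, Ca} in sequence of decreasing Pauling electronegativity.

F, Cl, Ge, Mg, Ca

F is in period 2, group 17; Mg is in period 3, group 2; Cl is in period 3, group 17; Ca is in period 4, group 2; Ge is in period 4, group 14.
Atoms toward the upper right of the periodic table pull bonding electrons most strongly.
Here both period and group differ, so the two effects have to be weighed against each other.
Mg > Ca: they share group 2; the group trend gives Mg the larger value.
Ge > Mg: the two effects oppose for this pair; the across-period effect wins (2.01 vs 1.31).
Cl > Ge: both effects reinforce here, so Cl is clearly the higher of the two.
F > Cl: F sits above Cl in group 17, so the down-group effect alone puts F higher.
Tabulated electronegativity (Pauling): F 3.98, Mg 1.31, Cl 3.16, Ca 1.00, Ge 2.01.
So from highest to lowest: F > Cl > Ge > Mg > Ca.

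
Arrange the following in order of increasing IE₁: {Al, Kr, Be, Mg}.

Be is in period 2, group 2; Mg is in period 3, group 2; Al is in period 3, group 13; Kr is in period 4, group 18.
Across a period the outer electron is held more tightly (higher IE₁); down a group it sits in a higher shell, more shielded, and comes off more easily.
Here both period and group differ, so the two effects have to be weighed against each other.
Mg > Al: this pair runs against the simple trend — see the exception note.
Be > Mg: they share group 2; the group trend gives Be the larger value.
Kr > Be: period and group pull opposite ways; the across-period shift dominates (1351 vs 900 kJ/mol).
Note the exception: Mg has a higher first ionization energy than Al, contrary to the simple trend — Al's single 3p electron is easier to remove than one from Mg's filled 3s².
For reference (kJ/mol): Be 900, Mg 738, Al 578, Kr 1351.
So from lowest to highest: Al < Mg < Be < Kr.

Al < Mg < Be < Kr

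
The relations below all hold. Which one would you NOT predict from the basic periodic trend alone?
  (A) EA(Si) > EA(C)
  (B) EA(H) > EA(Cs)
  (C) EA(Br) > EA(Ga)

The general trend: electron affinity increases across a period and decreases down a group.
(A) Si (period 3, group 14) vs C (period 2, group 14): the stated order contradicts the simple trend.
(B) H (period 1, group 1) vs Cs (period 6, group 1): the stated order agrees with the simple trend.
(C) Br (period 4, group 17) vs Ga (period 4, group 13): the stated order agrees with the simple trend.
The exception is (A): Si's larger, more diffuse 3p orbitals accept an added electron slightly more readily than C's compact 2p.

(A)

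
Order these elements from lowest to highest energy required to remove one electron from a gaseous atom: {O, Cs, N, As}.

Cs, As, O, N

N is in period 2, group 15; O is in period 2, group 16; As is in period 4, group 15; Cs is in period 6, group 1.
First ionization energy rises across a period (greater Z_eff holds electrons more tightly) and falls down a group (valence electrons are farther from the nucleus).
Here both period and group differ, so the two effects have to be weighed against each other.
As > Cs: both effects reinforce here, so As is clearly the higher of the two.
O > As: both effects reinforce here, so O is clearly the higher of the two.
N > O: this pair runs against the simple trend — see the exception note.
Note the exception: N has a higher first ionization energy than O, contrary to the simple trend — pairing an electron in O's 2p⁴ costs repulsion energy, so O ionizes more easily than half-filled N (2p³).
For reference (kJ/mol): N 1402, O 1314, As 947, Cs 376.
So from lowest to highest: Cs < As < O < N.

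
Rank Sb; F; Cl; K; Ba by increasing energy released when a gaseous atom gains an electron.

Ba < K < Sb < F < Cl

Adding an electron releases more energy for atoms nearer the top right (short of the noble gases).
Here both period and group differ, so the two effects have to be weighed against each other.
K > Ba: period and group pull opposite ways; the down-group shift dominates (48 vs 14 kJ/mol).
Sb > K: the two effects oppose for this pair; the across-period effect wins (103 vs 48 kJ/mol).
F > Sb: both effects reinforce here, so F is clearly the higher of the two.
Cl > F: this pair runs against the simple trend — see the exception note.
Note the exception: Cl has a higher electron affinity than F, contrary to the simple trend — F's small 2p subshell makes the incoming electron feel strong e⁻–e⁻ repulsion, so Cl actually releases more energy on gaining an electron.
For reference (kJ/mol): F 328, Cl 349, K 48, Sb 103, Ba 14.
So from lowest to highest: Ba < K < Sb < F < Cl.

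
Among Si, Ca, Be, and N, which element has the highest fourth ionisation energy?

Be

IE_4 is the cost of taking one more electron from the +3 cation: Si³⁺ still has 1 valence electron; Ca³⁺ is already 1 electron into the core; Be³⁺ is already 1 electron into the core; N³⁺ still has 2 valence electrons.
Usually core removal costs more than valence removal, but here the competition is close: a tightly held n=2 valence electron can cost more to remove than an n=3 core electron, so the actual values have to decide it.
Valence configurations: Si³⁺ [Ne]3s¹, N³⁺ [He]2s².
Approximate IE_4 values (kJ/mol): Si 4356, Ca 6491, Be 21007, N 7475.
Hence IE_4: Si < Ca < N < Be.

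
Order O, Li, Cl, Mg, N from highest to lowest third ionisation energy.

Li > Mg > O > N > Cl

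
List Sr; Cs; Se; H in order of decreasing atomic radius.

Cs, Sr, Se, H

Moving right in a period, electrons are added to the same shell under a stronger nuclear pull, so atoms get smaller; moving down, a new shell is opened and atoms get larger.
These span different periods and groups, so the two trends combine.
Se > H: the two effects oppose for this pair; the down-group effect wins (116 vs 32 pm).
Sr > Se: relative to Se, both the across-period and down-group shifts push Sr's atomic radius up.
Cs > Sr: both effects reinforce here, so Cs is clearly the larger of the two.
Tabulated atomic radius (pm): H 32, Se 116, Sr 185, Cs 232.
So from largest to smallest: Cs > Sr > Se > H.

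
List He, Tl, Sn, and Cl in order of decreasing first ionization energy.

He is in period 1, group 18; Cl is in period 3, group 17; Sn is in period 5, group 14; Tl is in period 6, group 13.
Removing the outermost electron gets harder across a period and easier down a group.
These span different periods and groups, so the two trends combine.
Sn > Tl: relative to Tl, both the across-period and down-group shifts push Sn's first ionization energy up.
Cl > Sn: relative to Sn, both the across-period and down-group shifts push Cl's first ionization energy up.
He > Cl: both effects reinforce here, so He is clearly the higher of the two.
Tabulated first ionization energy (kJ/mol): He 2372, Cl 1251, Sn 709, Tl 589.
So from highest to lowest: He > Cl > Sn > Tl.

He, Cl, Sn, Tl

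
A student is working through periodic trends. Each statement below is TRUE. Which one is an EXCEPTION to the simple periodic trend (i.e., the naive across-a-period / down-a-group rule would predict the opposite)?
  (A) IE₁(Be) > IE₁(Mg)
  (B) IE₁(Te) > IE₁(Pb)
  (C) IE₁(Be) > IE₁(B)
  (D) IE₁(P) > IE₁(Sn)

(C)

The general trend: IE₁ increases across a period and decreases down a group.
(A) Be (period 2, group 2) vs Mg (period 3, group 2): the stated order agrees with the simple trend.
(B) Te (period 5, group 16) vs Pb (period 6, group 14): the stated order agrees with the simple trend.
(C) Be (period 2, group 2) vs B (period 2, group 13): the stated order contradicts the simple trend.
(D) P (period 3, group 15) vs Sn (period 5, group 14): the stated order agrees with the simple trend.
The exception is (C): removing B's lone 2p electron is easier than breaking Be's filled 2s².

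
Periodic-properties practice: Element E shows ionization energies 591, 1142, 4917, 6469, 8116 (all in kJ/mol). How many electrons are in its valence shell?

2

Look for the largest jump between consecutive ionization energies: IE3/IE2 ≈ 4.3, far larger than any earlier ratio.
That jump marks the point where a core electron is being removed. So the atom has 2 valence electrons.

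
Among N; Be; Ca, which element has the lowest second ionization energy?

Ca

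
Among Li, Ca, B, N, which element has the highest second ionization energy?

Li

Consider each +1 ion: Li⁺ is the bare [He] core; Ca⁺ still has 1 valence electron; B⁺ still has 2 valence electrons; N⁺ still has 4 valence electrons.
Pulling an electron out of a noble-gas core costs far more than removing a remaining valence electron, so Li sits at the high end of IE_2.
Valence configurations: Ca⁺ [Ar]4s¹, B⁺ [He]2s², N⁺ [He]2s²2p².
The numbers (kJ/mol): Li 7298, Ca 1145, B 2427, N 2856.
Putting it together, IE_2: Ca < B < N < Li.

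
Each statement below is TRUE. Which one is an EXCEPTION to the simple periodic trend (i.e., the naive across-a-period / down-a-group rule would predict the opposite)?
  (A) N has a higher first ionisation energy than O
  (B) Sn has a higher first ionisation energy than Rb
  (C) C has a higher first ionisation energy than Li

The general trend: first ionisation energy increases across a period and decreases down a group.
(A) N (period 2, group 15) vs O (period 2, group 16): the stated order contradicts the simple trend.
(B) Sn (period 5, group 14) vs Rb (period 5, group 1): the stated order agrees with the simple trend.
(C) C (period 2, group 14) vs Li (period 2, group 1): the stated order agrees with the simple trend.
The exception is (A): pairing an electron in O's 2p⁴ costs repulsion energy, so O ionizes more easily than half-filled N (2p³).

(A)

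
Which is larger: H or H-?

H-

Forming H- adds 1 electron to H. More electron–electron repulsion in the same shell, with unchanged nuclear charge, lets the cloud expand.
An anion is larger than its parent atom: H- > H.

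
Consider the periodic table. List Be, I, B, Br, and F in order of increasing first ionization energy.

Be is in period 2, group 2; B is in period 2, group 13; F is in period 2, group 17; Br is in period 4, group 17; I is in period 5, group 17.
IE₁ increases left→right with effective nuclear charge and decreases top→bottom as the valence shell moves farther out.
These span different periods and groups, so the two trends combine.
Be > B: this pair runs against the simple trend — see the exception note.
I > Be: the two effects oppose for this pair; the across-period effect wins (1008 vs 900 kJ/mol).
Br > I: Br sits above I in group 17, so the down-group effect alone puts Br higher.
F > Br: they share group 17; the group trend gives F the larger value.
Note the exception: Be has a higher first ionization energy than B, contrary to the simple trend — removing B's lone 2p electron is easier than breaking Be's filled 2s².
Approximate values (kJ/mol): Be 900, B 801, F 1681, Br 1140, I 1008.
So from lowest to highest: B < Be < I < Br < F.

B < Be < I < Br < F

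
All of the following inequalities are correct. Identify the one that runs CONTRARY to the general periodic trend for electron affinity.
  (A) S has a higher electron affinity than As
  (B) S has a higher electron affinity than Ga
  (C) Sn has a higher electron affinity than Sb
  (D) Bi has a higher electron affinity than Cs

(C)

The general trend: electron affinity increases across a period and decreases down a group.
(A) S (period 3, group 16) vs As (period 4, group 15): the stated order agrees with the simple trend.
(B) S (period 3, group 16) vs Ga (period 4, group 13): the stated order agrees with the simple trend.
(C) Sn (period 5, group 14) vs Sb (period 5, group 15): the stated order contradicts the simple trend.
(D) Bi (period 6, group 15) vs Cs (period 6, group 1): the stated order agrees with the simple trend.
The exception is (C): adding an electron to Sb's half-filled 5p³ is unfavourable, so Sn has the more exothermic EA.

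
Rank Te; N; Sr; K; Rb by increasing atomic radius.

N is in period 2, group 15; K is in period 4, group 1; Rb is in period 5, group 1; Sr is in period 5, group 2; Te is in period 5, group 16.
Atomic radius shrinks across a period as nuclear charge pulls the same shell inward, and grows down a group as new shells are added.
Neither a single period nor a single group — weigh both effects.
Te > N: period and group pull opposite ways; the down-group shift dominates (136 vs 71 pm).
Sr > Te: both are in period 5; the period trend gives Sr the larger value.
K > Sr: period and group pull opposite ways; the across-period shift dominates (196 vs 185 pm).
Rb > K: they share group 1; the group trend gives Rb the larger value.
Tabulated atomic radius (pm): N 71, K 196, Rb 210, Sr 185, Te 136.
So from smallest to largest: N < Te < Sr < K < Rb.

N < Te < Sr < K < Rb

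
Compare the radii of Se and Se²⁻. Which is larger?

Se²⁻

Forming Se²⁻ adds 2 electrons to Se. More electron–electron repulsion in the same shell, with unchanged nuclear charge, lets the cloud expand.
An anion is larger than its parent atom: Se²⁻ > Se.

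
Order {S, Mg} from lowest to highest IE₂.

Mg < S

The second ionization energy removes an electron from the +1 ion. For each element: S⁺ still has 5 valence electrons; Mg⁺ still has 1 valence electron.
All are still removing valence electrons, so compare the +1 ions as you would atoms: IE_2 generally rises across a period (higher Z_eff) and falls down a group (larger shell), subject to the usual subshell exceptions.
Valence configurations: S⁺ [Ne]3s²3p³, Mg⁺ [Ne]3s¹.
The numbers (kJ/mol): S 2252, Mg 1451.
Overall IE_2 order: Mg < S.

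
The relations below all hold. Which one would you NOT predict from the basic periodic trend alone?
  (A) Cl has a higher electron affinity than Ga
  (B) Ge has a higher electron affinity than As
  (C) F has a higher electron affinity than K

The general trend: electron affinity increases across a period and decreases down a group.
(A) Cl (period 3, group 17) vs Ga (period 4, group 13): the stated order agrees with the simple trend.
(B) Ge (period 4, group 14) vs As (period 4, group 15): the stated order contradicts the simple trend.
(C) F (period 2, group 17) vs K (period 4, group 1): the stated order agrees with the simple trend.
The exception is (B): adding an electron to As's half-filled 4p³ is unfavourable, so Ge (4p²) has the more exothermic EA.

(B)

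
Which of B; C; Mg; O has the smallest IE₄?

C

Consider each +3 ion: B³⁺ is the bare [He] core; C³⁺ still has 1 valence electron; Mg³⁺ is already 1 electron into the core; O³⁺ still has 3 valence electrons.
Pulling an electron out of a noble-gas core costs far more than removing a remaining valence electron, so Mg and B sit at the high end of IE_4.
Valence configurations: C³⁺ [He]2s¹, O³⁺ [He]2s²2p¹.
Tabulated IE_4 (kJ/mol): B 25026, C 6223, Mg 10543, O 7469.
Overall IE_4 order: C < O < Mg < B.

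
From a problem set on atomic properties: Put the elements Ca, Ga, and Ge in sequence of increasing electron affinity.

Ca, Ga, Ge

Ca is in period 4, group 2; Ga is in period 4, group 13; Ge is in period 4, group 14.
Electron affinity generally becomes more exothermic across a period toward the halogens and less exothermic down a group.
All lie in period 4, so electron affinity increases left to right.
So from lowest to highest: Ca < Ga < Ge.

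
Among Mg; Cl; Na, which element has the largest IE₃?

After 2 electrons have been removed, what remains? Mg²⁺ is the bare [Ne] core; Cl²⁺ still has 5 valence electrons; Na²⁺ is already 1 electron into the core.
Breaking into a closed-shell core is much more expensive than removing a leftover valence electron — Na and Mg have the largest IE_3 here.
The numbers (kJ/mol): Mg 7733, Cl 3822, Na 6910.
Putting it together, IE_3: Cl < Na < Mg.

Mg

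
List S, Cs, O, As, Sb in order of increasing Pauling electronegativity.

O is in period 2, group 16; S is in period 3, group 16; As is in period 4, group 15; Sb is in period 5, group 15; Cs is in period 6, group 1.
Smaller atoms with higher effective nuclear charge are more electronegative.
Here both period and group differ, so the two effects have to be weighed against each other.
Sb > Cs: relative to Cs, both the across-period and down-group shifts push Sb's electronegativity up.
As > Sb: they share group 15; the group trend gives As the larger value.
S > As: both effects reinforce here, so S is clearly the higher of the two.
O > S: O sits above S in group 16, so the down-group effect alone puts O higher.
For reference (Pauling): O 3.44, S 2.58, As 2.18, Sb 2.05, Cs 0.79.
So from lowest to highest: Cs < Sb < As < S < O.

Cs, Sb, As, S, O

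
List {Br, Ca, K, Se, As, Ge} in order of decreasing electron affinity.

Br > Se > Ge > As > K > Ca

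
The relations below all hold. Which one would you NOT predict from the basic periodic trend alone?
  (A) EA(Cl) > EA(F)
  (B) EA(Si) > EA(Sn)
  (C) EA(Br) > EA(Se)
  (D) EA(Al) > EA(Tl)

(A)

The general trend: electron affinity increases across a period and decreases down a group.
(A) Cl (period 3, group 17) vs F (period 2, group 17): the stated order contradicts the simple trend.
(B) Si (period 3, group 14) vs Sn (period 5, group 14): the stated order agrees with the simple trend.
(C) Br (period 4, group 17) vs Se (period 4, group 16): the stated order agrees with the simple trend.
(D) Al (period 3, group 13) vs Tl (period 6, group 13): the stated order agrees with the simple trend.
The exception is (A): F's small 2p subshell makes the incoming electron feel strong e⁻–e⁻ repulsion, so Cl actually releases more energy on gaining an electron.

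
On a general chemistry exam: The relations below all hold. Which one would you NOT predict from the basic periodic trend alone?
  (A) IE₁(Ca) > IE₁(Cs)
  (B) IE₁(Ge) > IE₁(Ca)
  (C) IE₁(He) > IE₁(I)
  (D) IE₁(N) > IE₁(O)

(D)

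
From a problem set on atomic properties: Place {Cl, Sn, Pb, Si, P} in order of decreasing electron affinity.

Cl > Si > Sn > P > Pb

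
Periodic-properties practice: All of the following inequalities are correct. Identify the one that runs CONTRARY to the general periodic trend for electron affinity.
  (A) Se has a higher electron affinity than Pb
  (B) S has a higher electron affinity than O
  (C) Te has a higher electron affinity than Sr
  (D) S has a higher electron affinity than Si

(B)

The general trend: electron affinity increases across a period and decreases down a group.
(A) Se (period 4, group 16) vs Pb (period 6, group 14): the stated order agrees with the simple trend.
(B) S (period 3, group 16) vs O (period 2, group 16): the stated order contradicts the simple trend.
(C) Te (period 5, group 16) vs Sr (period 5, group 2): the stated order agrees with the simple trend.
(D) S (period 3, group 16) vs Si (period 3, group 14): the stated order agrees with the simple trend.
The exception is (B): the compact 2p subshell of O repels the added electron more than S's larger 3p does.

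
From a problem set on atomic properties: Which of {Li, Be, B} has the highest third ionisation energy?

Consider each +2 ion: Li²⁺ is already 1 electron into the core; Be²⁺ is the bare [He] core; B²⁺ still has 1 valence electron.
Core electrons are held far more tightly than valence electrons, so Li and Be top the IE_3 order.
Tabulated IE_3 (kJ/mol): Li 11815, Be 14849, B 3660.
So the third ionization energies run B < Li < Be.

Be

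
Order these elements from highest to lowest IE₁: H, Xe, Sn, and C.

H is in period 1, group 1; C is in period 2, group 14; Sn is in period 5, group 14; Xe is in period 5, group 18.
IE₁ increases left→right with effective nuclear charge and decreases top→bottom as the valence shell moves farther out.
Here both period and group differ, so the two effects have to be weighed against each other.
C > Sn: C sits above Sn in group 14, so the down-group effect alone puts C higher.
Xe > C: period and group pull opposite ways; the across-period shift dominates (1170 vs 1086 kJ/mol).
H > Xe: the two effects oppose for this pair; the down-group effect wins (1312 vs 1170 kJ/mol).
Approximate values (kJ/mol): H 1312, C 1086, Sn 709, Xe 1170.
So from highest to lowest: H > Xe > C > Sn.

H > Xe > C > Sn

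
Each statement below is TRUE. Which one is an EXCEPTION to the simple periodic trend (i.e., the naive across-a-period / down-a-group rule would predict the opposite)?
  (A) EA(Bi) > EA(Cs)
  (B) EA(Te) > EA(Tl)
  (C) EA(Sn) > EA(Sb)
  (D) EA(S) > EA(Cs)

The general trend: electron affinity increases across a period and decreases down a group.
(A) Bi (period 6, group 15) vs Cs (period 6, group 1): the stated order agrees with the simple trend.
(B) Te (period 5, group 16) vs Tl (period 6, group 13): the stated order agrees with the simple trend.
(C) Sn (period 5, group 14) vs Sb (period 5, group 15): the stated order contradicts the simple trend.
(D) S (period 3, group 16) vs Cs (period 6, group 1): the stated order agrees with the simple trend.
The exception is (C): adding an electron to Sb's half-filled 5p³ is unfavourable, so Sn has the more exothermic EA.

(C)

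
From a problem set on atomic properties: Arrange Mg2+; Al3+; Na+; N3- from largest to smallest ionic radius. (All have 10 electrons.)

N3- > Na+ > Mg2+ > Al3+

All of these have 10 electrons, so size is governed by nuclear charge alone: the more protons, the stronger the pull on the same electron cloud, and the smaller the ion.
Nuclear charges: Al3+ (Z=13), Mg2+ (Z=12), Na+ (Z=11), N3- (Z=7).
Largest to smallest: N3- > Na+ > Mg2+ > Al3+.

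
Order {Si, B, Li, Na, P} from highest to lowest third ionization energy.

Li > Na > B > Si > P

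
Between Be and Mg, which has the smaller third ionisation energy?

Consider each +2 ion: Be²⁺ is the bare [He] core; Mg²⁺ is the bare [Ne] core.
All of these are removing an electron from a noble-gas core or deeper; the smaller core (lower principal quantum number) is held far more tightly, and within a period the higher nuclear charge binds the same core more tightly.
Tabulated IE_3 (kJ/mol): Be 14849, Mg 7733.
Overall IE_3 order: Mg < Be.

Mg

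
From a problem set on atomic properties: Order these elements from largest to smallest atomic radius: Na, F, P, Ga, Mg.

Na > Mg > Ga > P > F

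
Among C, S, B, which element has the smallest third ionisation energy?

S

After 2 electrons have been removed, what remains? C²⁺ still has 2 valence electrons; S²⁺ still has 4 valence electrons; B²⁺ still has 1 valence electron.
All are still removing valence electrons, so compare the +2 ions as you would atoms: IE_3 generally rises across a period (higher Z_eff) and falls down a group (larger shell), subject to the usual subshell exceptions.
Valence configurations: C²⁺ [He]2s², S²⁺ [Ne]3s²3p², B²⁺ [He]2s¹.
The numbers (kJ/mol): C 4620, S 3357, B 3660.
So the third ionization energies run S < B < C.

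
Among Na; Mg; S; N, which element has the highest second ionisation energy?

Na

After 1 electron has been removed, what remains? Na⁺ is the bare [Ne] core; Mg⁺ still has 1 valence electron; S⁺ still has 5 valence electrons; N⁺ still has 4 valence electrons.
Breaking into a closed-shell core is much more expensive than removing a leftover valence electron — Na has the largest IE_2 here.
Valence configurations: Mg⁺ [Ne]3s¹, S⁺ [Ne]3s²3p³, N⁺ [He]2s²2p².
Tabulated IE_2 (kJ/mol): Na 4562, Mg 1451, S 2252, N 2856.
Overall IE_2 order: Mg < S < N < Na.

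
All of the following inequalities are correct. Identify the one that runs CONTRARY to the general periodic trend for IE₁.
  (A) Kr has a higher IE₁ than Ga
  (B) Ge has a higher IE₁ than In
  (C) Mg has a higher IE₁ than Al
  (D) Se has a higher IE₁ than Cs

(C)

The general trend: IE₁ increases across a period and decreases down a group.
(A) Kr (period 4, group 18) vs Ga (period 4, group 13): the stated order agrees with the simple trend.
(B) Ge (period 4, group 14) vs In (period 5, group 13): the stated order agrees with the simple trend.
(C) Mg (period 3, group 2) vs Al (period 3, group 13): the stated order contradicts the simple trend.
(D) Se (period 4, group 16) vs Cs (period 6, group 1): the stated order agrees with the simple trend.
The exception is (C): Al's single 3p electron is easier to remove than one from Mg's filled 3s².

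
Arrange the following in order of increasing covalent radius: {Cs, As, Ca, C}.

C, As, Ca, Cs

C is in period 2, group 14; Ca is in period 4, group 2; As is in period 4, group 15; Cs is in period 6, group 1.
Radius decreases left→right (rising Z_eff, same n) and increases top→bottom (higher n).
Neither a single period nor a single group — weigh both effects.
As > C: the two effects oppose for this pair; the down-group effect wins (121 vs 75 pm).
Ca > As: both are in period 4; the period trend gives Ca the larger value.
Cs > Ca: relative to Ca, both the across-period and down-group shifts push Cs's atomic radius up.
Tabulated atomic radius (pm): C 75, Ca 171, As 121, Cs 232.
So from smallest to largest: C < As < Ca < Cs.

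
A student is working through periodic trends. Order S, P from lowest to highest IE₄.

S, P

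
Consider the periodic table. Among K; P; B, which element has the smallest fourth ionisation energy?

P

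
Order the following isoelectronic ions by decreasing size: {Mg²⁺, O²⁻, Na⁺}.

O²⁻ > Na⁺ > Mg²⁺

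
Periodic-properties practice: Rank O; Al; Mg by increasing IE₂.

IE_2 is the cost of taking one more electron from the +1 cation: O⁺ still has 5 valence electrons; Al⁺ still has 2 valence electrons; Mg⁺ still has 1 valence electron.
All are still removing valence electrons, so compare the +1 ions as you would atoms: IE_2 generally rises across a period (higher Z_eff) and falls down a group (larger shell), subject to the usual subshell exceptions.
Valence configurations: O⁺ [He]2s²2p³, Al⁺ [Ne]3s², Mg⁺ [Ne]3s¹.
The numbers (kJ/mol): O 3388, Al 1817, Mg 1451.
Putting it together, IE_2: Mg < Al < O.

Mg < Al < O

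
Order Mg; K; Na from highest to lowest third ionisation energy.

Consider each +2 ion: Mg²⁺ is the bare [Ne] core; K²⁺ is already 1 electron into the core; Na²⁺ is already 1 electron into the core.
All of these are removing an electron from a noble-gas core or deeper; the smaller core (lower principal quantum number) is held far more tightly, and within a period the higher nuclear charge binds the same core more tightly.
Tabulated IE_3 (kJ/mol): Mg 7733, K 4420, Na 6910.
So the third ionization energies run K < Na < Mg.

Mg > Na > K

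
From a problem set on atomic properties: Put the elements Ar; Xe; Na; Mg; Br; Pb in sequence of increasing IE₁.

Na < Pb < Mg < Br < Xe < Ar

First ionization energy rises across a period (greater Z_eff holds electrons more tightly) and falls down a group (valence electrons are farther from the nucleus).
Here both period and group differ, so the two effects have to be weighed against each other.
Pb > Na: period and group pull opposite ways; the across-period shift dominates (716 vs 496 kJ/mol).
Mg > Pb: period and group pull opposite ways; the down-group shift dominates (738 vs 716 kJ/mol).
Br > Mg: the two effects oppose for this pair; the across-period effect wins (1140 vs 738 kJ/mol).
Xe > Br: the two effects oppose for this pair; the across-period effect wins (1170 vs 1140 kJ/mol).
Ar > Xe: they share group 18; the group trend gives Ar the larger value.
Approximate values (kJ/mol): Na 496, Mg 738, Ar 1521, Br 1140, Xe 1170, Pb 716.
So from lowest to highest: Na < Pb < Mg < Br < Xe < Ar.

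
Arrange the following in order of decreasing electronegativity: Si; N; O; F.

F > O > N > Si

N is in period 2, group 15; O is in period 2, group 16; F is in period 2, group 17; Si is in period 3, group 14.
Atoms toward the upper right of the periodic table pull bonding electrons most strongly.
These span different periods and groups, so the two trends combine.
N > Si: relative to Si, both the across-period and down-group shifts push N's electronegativity up.
O > N: O lies to the right of N in period 2, so the across-period effect alone puts O higher.
F > O: F lies to the right of O in period 2, so the across-period effect alone puts F higher.
For reference (Pauling): N 3.04, O 3.44, F 3.98, Si 1.90.
So from highest to lowest: F > O > N > Si.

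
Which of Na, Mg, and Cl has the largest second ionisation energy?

Na

After 1 electron has been removed, what remains? Na⁺ is the bare [Ne] core; Mg⁺ still has 1 valence electron; Cl⁺ still has 6 valence electrons.
Core electrons are held far more tightly than valence electrons, so Na tops the IE_2 order.
Valence configurations: Mg⁺ [Ne]3s¹, Cl⁺ [Ne]3s²3p⁴.
Approximate IE_2 values (kJ/mol): Na 4562, Mg 1451, Cl 2298.
So the second ionization energies run Mg < Cl < Na.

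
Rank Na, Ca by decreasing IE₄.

Na > Ca

IE_4 is the cost of taking one more electron from the +3 cation: Na³⁺ is already 2 electrons into the core; Ca³⁺ is already 1 electron into the core.
All of these are removing an electron from a noble-gas core or deeper; the smaller core (lower principal quantum number) is held far more tightly, and within a period the higher nuclear charge binds the same core more tightly.
Approximate IE_4 values (kJ/mol): Na 9543, Ca 6491.
Putting it together, IE_4: Ca < Na.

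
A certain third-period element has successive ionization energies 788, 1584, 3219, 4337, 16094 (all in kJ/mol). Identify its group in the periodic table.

Group 14

Look for the largest jump between consecutive ionization energies: IE5/IE4 ≈ 3.7, far larger than any earlier ratio.
That jump marks the point where a core electron is being removed. So the atom has 4 valence electrons.
A main-group element with 4 valence electrons is in group 14.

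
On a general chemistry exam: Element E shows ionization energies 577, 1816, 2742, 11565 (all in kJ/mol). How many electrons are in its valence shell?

Look for the largest jump between consecutive ionization energies: IE4/IE3 ≈ 4.2, far larger than any earlier ratio.
That jump marks the point where a core electron is being removed. So the atom has 3 valence electrons.

3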